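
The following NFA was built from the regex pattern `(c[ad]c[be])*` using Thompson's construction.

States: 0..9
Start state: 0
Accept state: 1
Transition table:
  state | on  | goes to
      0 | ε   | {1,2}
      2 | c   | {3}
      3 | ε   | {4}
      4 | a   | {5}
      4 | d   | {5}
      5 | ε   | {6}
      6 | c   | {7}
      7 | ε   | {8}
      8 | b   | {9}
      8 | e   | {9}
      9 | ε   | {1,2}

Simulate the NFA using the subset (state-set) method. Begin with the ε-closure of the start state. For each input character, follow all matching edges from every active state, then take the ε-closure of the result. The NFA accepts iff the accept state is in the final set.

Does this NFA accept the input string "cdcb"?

Answer: ACCEPT

Steps:
start: ε-closure({0}) = {0,1,2}
'c' @ 1: {3,4}
'd' @ 2: {5,6}
'c' @ 3: {7,8}
'b' @ 4: {1,2,9}  ✓accept
after full input: {1,2,9}  (accept=1 in)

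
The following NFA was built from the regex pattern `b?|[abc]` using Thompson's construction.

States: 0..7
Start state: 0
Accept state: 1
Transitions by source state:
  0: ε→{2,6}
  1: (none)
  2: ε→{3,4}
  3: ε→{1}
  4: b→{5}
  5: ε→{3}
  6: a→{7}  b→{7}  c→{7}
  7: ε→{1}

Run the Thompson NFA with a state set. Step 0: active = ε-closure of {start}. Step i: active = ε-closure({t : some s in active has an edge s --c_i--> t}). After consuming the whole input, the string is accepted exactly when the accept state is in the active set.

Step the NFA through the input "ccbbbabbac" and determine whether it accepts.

Answer: REJECT

Steps:
start: ε-closure({0}) = {0,1,2,3,4,6}
'c' @ 1: {1,7}  (accept∈set)
'c' @ 2: {}  — no active states
rest 'bbbabbac' ignored (set empty)
after full input: {}  (accept=1 not in)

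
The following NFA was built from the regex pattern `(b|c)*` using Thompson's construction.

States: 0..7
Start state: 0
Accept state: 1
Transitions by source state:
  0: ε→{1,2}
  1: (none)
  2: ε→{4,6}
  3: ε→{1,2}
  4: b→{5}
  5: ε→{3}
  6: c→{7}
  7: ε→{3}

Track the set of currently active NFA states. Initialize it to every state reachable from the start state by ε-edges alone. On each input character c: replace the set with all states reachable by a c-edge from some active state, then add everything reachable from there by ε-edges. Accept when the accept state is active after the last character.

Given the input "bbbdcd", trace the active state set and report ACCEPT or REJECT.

Answer: REJECT

Derivation:
initial (ε-close {0}): {0,1,2,4,6}
'b' @ 1: {1,2,3,4,5,6}  ✓accept
'b' @ 2: {1,2,3,4,5,6}  ✓accept
'b' @ 3: {1,2,3,4,5,6}  ✓accept
'd' @ 4: {}  — dead — no transitions
rest 'cd' ignored (set empty)
final: {}; accept 1 not in set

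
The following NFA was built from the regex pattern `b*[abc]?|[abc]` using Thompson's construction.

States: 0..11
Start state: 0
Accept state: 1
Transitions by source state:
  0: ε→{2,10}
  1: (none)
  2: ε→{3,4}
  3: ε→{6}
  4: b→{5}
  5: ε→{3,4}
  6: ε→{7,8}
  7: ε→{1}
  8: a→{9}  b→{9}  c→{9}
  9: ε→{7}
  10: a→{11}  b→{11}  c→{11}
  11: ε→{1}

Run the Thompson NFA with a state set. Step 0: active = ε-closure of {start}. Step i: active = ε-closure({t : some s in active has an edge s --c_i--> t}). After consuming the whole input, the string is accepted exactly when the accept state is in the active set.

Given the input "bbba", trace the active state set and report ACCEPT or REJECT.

Answer: ACCEPT

Steps:
S₀ = ε-closure({0}) = {0,1,2,3,4,6,7,8,10}
'b' @ 1: {1,3,4,5,6,7,8,9,11}  [accepting]
'b' @ 2: {1,3,4,5,6,7,8,9}  [accepting]
'b' @ 3: {1,3,4,5,6,7,8,9}  [accepting]
'a' @ 4: {1,7,9}  [accepting]
end set {1,7,9} — state 1 in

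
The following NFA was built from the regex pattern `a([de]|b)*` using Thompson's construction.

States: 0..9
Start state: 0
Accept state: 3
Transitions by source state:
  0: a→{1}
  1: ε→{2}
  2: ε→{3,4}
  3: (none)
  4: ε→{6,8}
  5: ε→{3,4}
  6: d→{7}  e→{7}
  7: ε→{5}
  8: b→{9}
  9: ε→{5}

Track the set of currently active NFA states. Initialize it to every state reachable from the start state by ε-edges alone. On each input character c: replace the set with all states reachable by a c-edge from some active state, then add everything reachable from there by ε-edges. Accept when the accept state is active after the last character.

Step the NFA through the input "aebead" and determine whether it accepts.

initial (ε-close {0}): {0}
'a' @ 1: {1,2,3,4,6,8}  ✓accept
'e' @ 2: {3,4,5,6,7,8}  ✓accept
'b' @ 3: {3,4,5,6,8,9}  ✓accept
'e' @ 4: {3,4,5,6,7,8}  ✓accept
'a' @ 5: {}  — no active states
rest 'd' ignored (set empty)
final: {}; accept 3 not in set

Answer: REJECT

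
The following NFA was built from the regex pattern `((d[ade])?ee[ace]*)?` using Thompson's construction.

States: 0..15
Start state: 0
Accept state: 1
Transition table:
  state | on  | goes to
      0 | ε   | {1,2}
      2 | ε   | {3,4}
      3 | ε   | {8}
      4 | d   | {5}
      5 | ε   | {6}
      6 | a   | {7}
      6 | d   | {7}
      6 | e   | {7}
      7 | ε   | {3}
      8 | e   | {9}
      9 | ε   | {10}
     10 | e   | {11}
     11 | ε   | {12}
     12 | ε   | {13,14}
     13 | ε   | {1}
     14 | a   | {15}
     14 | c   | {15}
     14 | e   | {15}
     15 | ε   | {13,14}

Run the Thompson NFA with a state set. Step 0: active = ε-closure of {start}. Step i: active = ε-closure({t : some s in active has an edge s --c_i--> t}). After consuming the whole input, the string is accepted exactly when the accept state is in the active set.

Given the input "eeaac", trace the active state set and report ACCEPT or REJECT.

initial (ε-close {0}): {0,1,2,3,4,8}
'e' @ 1: {9,10}
'e' @ 2: {1,11,12,13,14}  ✓accept
'a' @ 3: {1,13,14,15}  ✓accept
'a' @ 4: {1,13,14,15}  ✓accept
'c' @ 5: {1,13,14,15}  ✓accept
after full input: {1,13,14,15}  (accept=1 in)

Answer: ACCEPT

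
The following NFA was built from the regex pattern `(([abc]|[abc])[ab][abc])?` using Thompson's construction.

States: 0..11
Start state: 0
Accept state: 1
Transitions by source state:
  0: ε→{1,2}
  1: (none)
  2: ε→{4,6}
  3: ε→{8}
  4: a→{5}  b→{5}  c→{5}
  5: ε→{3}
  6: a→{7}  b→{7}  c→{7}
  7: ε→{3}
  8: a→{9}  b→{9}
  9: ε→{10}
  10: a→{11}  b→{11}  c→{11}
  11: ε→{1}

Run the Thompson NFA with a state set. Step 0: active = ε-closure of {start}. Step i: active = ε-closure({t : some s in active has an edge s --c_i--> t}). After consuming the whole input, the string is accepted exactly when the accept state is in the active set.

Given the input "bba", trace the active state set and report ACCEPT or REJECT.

Answer: ACCEPT

Trace:
initial (ε-close {0}): {0,1,2,4,6}
'b' @ 1: {3,5,7,8}
'b' @ 2: {9,10}
'a' @ 3: {1,11}  [accepting]
final: {1,11}; accept 1 in set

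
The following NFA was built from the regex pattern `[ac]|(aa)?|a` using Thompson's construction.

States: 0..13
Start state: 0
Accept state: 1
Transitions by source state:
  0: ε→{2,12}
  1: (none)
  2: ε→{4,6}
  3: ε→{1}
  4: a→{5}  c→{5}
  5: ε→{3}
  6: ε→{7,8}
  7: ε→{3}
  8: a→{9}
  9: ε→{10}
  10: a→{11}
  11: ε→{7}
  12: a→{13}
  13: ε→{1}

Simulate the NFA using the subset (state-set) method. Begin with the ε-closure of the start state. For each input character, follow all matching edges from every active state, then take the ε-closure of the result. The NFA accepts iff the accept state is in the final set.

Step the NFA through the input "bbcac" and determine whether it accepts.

S₀ = ε-closure({0}) = {0,1,2,3,4,6,7,8,12}
'b' @ 1: {}  — no active states
rest 'bcac' ignored (set empty)
end set {} — state 1 not in

Answer: REJECT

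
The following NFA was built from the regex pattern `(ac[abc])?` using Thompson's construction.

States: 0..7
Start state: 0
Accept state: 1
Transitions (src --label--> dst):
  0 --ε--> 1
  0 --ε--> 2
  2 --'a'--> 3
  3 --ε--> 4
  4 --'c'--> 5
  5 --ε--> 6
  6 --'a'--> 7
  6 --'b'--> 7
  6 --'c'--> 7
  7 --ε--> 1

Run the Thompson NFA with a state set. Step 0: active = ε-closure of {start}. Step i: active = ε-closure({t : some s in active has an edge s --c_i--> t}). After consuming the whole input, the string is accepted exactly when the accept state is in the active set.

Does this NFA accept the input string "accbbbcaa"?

S₀ = ε-closure({0}) = {0,1,2}
'a' @ 1: {3,4}
'c' @ 2: {5,6}
'c' @ 3: {1,7}  (accept∈set)
'b' @ 4: {}  — dead — no transitions
rest 'bbcaa' ignored (set empty)
end set {} — state 1 not in

Answer: REJECT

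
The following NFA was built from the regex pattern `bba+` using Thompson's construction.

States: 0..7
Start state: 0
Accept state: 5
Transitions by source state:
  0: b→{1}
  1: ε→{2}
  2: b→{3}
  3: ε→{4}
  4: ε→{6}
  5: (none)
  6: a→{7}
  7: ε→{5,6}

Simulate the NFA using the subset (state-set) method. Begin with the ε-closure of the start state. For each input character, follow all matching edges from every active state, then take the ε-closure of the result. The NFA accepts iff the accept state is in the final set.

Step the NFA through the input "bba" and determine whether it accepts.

Answer: ACCEPT

Steps:
initial (ε-close {0}): {0}
'b' @ 1: {1,2}
'b' @ 2: {3,4,6}
'a' @ 3: {5,6,7}  [accepting]
end set {5,6,7} — state 5 in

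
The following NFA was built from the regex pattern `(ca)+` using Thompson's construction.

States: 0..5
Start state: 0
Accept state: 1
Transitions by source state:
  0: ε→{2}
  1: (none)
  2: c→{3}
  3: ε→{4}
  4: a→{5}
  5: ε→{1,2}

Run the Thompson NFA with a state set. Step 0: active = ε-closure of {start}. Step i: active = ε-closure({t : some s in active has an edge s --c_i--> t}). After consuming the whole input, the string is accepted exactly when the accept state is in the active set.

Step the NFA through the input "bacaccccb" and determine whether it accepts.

S₀ = ε-closure({0}) = {0,2}
'b' @ 1: {}  — no active states
rest 'acaccccb' ignored (set empty)
final: {}; accept 1 not in set

Answer: REJECT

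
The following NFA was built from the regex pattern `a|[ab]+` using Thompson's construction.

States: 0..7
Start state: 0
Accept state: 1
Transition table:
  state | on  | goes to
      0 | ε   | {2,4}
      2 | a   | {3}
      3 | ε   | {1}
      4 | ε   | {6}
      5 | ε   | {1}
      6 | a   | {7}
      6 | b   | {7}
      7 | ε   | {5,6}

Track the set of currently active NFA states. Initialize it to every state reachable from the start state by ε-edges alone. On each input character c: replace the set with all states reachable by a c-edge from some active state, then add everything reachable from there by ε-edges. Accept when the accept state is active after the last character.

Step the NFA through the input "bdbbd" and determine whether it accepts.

start: ε-closure({0}) = {0,2,4,6}
'b' @ 1: {1,5,6,7}  [accepting]
'd' @ 2: {}  — state set empty
rest 'bbd' ignored (set empty)
final: {}; accept 1 not in set

Answer: REJECT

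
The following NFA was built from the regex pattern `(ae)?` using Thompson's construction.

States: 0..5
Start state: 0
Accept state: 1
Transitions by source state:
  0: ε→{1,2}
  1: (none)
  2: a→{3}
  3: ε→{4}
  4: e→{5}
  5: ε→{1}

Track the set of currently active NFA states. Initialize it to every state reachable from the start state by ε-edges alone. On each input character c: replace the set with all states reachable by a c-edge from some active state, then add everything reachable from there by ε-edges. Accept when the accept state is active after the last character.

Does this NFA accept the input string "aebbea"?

Answer: REJECT

Trace:
start: ε-closure({0}) = {0,1,2}
'a' @ 1: {3,4}
'e' @ 2: {1,5}  ✓accept
'b' @ 3: {}  — no active states
rest 'bea' ignored (set empty)
end set {} — state 1 not in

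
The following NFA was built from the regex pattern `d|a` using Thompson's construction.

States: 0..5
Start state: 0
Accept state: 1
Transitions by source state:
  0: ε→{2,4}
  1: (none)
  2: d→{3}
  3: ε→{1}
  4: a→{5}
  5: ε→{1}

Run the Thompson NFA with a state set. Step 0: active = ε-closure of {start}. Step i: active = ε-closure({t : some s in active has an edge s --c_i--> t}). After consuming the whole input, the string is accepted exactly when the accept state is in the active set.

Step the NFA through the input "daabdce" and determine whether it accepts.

start: ε-closure({0}) = {0,2,4}
'd' @ 1: {1,3}  (accept∈set)
'a' @ 2: {}  — dead — no transitions
rest 'abdce' ignored (set empty)
after full input: {}  (accept=1 not in)

Answer: REJECT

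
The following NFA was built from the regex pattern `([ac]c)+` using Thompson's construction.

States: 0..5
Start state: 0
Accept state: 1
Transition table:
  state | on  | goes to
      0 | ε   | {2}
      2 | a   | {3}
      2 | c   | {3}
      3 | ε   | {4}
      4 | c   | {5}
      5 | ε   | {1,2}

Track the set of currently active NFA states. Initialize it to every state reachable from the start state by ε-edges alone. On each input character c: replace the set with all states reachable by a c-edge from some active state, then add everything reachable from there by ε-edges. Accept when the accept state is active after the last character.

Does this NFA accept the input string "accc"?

initial (ε-close {0}): {0,2}
'a' @ 1: {3,4}
'c' @ 2: {1,2,5}  (accept∈set)
'c' @ 3: {3,4}
'c' @ 4: {1,2,5}  (accept∈set)
after full input: {1,2,5}  (accept=1 in)

Answer: ACCEPT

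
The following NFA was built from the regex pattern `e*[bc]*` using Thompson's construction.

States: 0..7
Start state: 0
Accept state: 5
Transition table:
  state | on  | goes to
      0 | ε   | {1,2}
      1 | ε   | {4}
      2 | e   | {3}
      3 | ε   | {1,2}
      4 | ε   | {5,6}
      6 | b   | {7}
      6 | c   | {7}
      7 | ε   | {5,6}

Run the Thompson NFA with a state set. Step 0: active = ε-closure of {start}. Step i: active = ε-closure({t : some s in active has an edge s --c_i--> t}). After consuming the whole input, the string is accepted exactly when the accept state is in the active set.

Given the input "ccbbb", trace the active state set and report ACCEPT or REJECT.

Answer: ACCEPT

Trace:
initial (ε-close {0}): {0,1,2,4,5,6}
'c' @ 1: {5,6,7}  [accepting]
'c' @ 2: {5,6,7}  [accepting]
'b' @ 3: {5,6,7}  [accepting]
'b' @ 4: {5,6,7}  [accepting]
'b' @ 5: {5,6,7}  [accepting]
end set {5,6,7} — state 5 in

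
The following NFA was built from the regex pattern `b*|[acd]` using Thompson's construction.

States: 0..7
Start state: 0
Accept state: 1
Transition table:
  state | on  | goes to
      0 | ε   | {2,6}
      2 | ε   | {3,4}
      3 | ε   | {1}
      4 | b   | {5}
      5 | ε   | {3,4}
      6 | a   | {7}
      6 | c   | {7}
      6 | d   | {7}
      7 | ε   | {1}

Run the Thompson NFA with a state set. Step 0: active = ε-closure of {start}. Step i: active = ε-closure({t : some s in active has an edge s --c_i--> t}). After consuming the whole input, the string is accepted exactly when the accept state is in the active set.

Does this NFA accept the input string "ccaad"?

Answer: REJECT

Steps:
initial (ε-close {0}): {0,1,2,3,4,6}
'c' @ 1: {1,7}  [accepting]
'c' @ 2: {}  — dead — no transitions
rest 'aad' ignored (set empty)
after full input: {}  (accept=1 not in)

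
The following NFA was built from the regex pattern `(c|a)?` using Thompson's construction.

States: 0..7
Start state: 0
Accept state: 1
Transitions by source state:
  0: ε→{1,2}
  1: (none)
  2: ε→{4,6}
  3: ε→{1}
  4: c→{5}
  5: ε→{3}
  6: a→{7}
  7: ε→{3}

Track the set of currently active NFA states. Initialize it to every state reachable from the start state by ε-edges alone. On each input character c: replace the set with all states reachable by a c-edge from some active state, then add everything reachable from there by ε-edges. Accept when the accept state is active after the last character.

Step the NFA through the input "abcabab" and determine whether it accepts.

start: ε-closure({0}) = {0,1,2,4,6}
'a' @ 1: {1,3,7}  ✓accept
'b' @ 2: {}  — no active states
rest 'cabab' ignored (set empty)
end set {} — state 1 not in

Answer: REJECT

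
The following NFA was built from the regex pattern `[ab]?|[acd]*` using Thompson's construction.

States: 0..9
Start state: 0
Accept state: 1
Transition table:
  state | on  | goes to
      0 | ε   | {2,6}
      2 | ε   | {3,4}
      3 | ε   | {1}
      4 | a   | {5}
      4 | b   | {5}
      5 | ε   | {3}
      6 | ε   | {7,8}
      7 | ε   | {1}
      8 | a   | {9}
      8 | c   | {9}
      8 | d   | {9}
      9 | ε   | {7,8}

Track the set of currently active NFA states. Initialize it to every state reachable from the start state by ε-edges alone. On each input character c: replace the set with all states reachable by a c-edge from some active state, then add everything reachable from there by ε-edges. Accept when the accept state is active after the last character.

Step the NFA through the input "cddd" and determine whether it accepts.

Answer: ACCEPT

Trace:
initial (ε-close {0}): {0,1,2,3,4,6,7,8}
'c' @ 1: {1,7,8,9}  [accepting]
'd' @ 2: {1,7,8,9}  [accepting]
'd' @ 3: {1,7,8,9}  [accepting]
'd' @ 4: {1,7,8,9}  [accepting]
end set {1,7,8,9} — state 1 in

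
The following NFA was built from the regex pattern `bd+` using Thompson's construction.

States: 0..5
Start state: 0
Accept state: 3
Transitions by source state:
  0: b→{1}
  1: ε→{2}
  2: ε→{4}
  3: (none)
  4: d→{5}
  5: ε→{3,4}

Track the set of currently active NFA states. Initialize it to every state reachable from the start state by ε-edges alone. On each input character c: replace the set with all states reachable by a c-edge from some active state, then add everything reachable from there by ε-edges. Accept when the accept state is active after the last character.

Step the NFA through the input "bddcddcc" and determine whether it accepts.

initial (ε-close {0}): {0}
'b' @ 1: {1,2,4}
'd' @ 2: {3,4,5}  ✓accept
'd' @ 3: {3,4,5}  ✓accept
'c' @ 4: {}  — no active states
rest 'ddcc' ignored (set empty)
end set {} — state 3 not in

Answer: REJECT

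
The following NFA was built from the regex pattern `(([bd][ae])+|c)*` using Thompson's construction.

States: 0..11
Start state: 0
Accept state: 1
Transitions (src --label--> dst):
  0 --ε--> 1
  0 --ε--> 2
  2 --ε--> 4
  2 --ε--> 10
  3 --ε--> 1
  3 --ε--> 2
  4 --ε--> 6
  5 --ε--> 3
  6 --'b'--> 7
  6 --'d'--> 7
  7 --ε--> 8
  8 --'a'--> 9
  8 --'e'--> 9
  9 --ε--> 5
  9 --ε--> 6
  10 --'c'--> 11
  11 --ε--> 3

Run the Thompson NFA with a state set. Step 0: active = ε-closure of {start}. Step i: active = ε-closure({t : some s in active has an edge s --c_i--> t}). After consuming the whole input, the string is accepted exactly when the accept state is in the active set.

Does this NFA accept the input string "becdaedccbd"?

Answer: REJECT

Trace:
initial (ε-close {0}): {0,1,2,4,6,10}
'b' @ 1: {7,8}
'e' @ 2: {1,2,3,4,5,6,9,10}  (accept∈set)
'c' @ 3: {1,2,3,4,6,10,11}  (accept∈set)
'd' @ 4: {7,8}
'a' @ 5: {1,2,3,4,5,6,9,10}  (accept∈set)
'e' @ 6: {}  — dead — no transitions
rest 'dccbd' ignored (set empty)
end set {} — state 1 not in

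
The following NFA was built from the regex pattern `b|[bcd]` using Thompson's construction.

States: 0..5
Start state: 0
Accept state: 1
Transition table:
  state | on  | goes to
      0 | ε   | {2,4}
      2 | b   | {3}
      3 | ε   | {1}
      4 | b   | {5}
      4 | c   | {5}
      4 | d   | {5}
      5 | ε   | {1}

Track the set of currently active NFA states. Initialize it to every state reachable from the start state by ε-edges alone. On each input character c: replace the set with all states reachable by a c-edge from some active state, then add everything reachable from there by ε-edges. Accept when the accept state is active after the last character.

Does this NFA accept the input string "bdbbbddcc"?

Answer: REJECT

Trace:
S₀ = ε-closure({0}) = {0,2,4}
'b' @ 1: {1,3,5}  [accepting]
'd' @ 2: {}  — dead — no transitions
rest 'bbbddcc' ignored (set empty)
final: {}; accept 1 not in set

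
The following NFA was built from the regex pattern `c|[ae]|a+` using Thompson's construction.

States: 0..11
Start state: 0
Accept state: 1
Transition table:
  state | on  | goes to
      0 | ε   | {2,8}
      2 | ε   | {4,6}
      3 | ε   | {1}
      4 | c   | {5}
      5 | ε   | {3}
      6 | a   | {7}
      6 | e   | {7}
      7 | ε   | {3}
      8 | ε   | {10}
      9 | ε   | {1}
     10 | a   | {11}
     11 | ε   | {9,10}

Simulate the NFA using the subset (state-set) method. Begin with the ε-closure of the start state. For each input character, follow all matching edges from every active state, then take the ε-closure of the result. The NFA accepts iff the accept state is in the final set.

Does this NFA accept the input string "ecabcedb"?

Answer: REJECT

Trace:
initial (ε-close {0}): {0,2,4,6,8,10}
'e' @ 1: {1,3,7}  ✓accept
'c' @ 2: {}  — state set empty
rest 'abcedb' ignored (set empty)
final: {}; accept 1 not in set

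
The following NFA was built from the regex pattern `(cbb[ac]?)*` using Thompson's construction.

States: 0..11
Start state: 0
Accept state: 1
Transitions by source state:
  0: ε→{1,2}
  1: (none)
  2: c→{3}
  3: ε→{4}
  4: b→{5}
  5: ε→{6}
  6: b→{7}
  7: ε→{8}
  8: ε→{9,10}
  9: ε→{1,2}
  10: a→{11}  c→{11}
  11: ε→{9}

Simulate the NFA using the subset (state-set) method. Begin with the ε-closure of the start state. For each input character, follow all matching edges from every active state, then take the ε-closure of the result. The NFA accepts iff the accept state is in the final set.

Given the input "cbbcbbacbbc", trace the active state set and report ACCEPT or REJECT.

Answer: ACCEPT

Trace:
start: ε-closure({0}) = {0,1,2}
'c' @ 1: {3,4}
'b' @ 2: {5,6}
'b' @ 3: {1,2,7,8,9,10}  ✓accept
'c' @ 4: {1,2,3,4,9,11}  ✓accept
'b' @ 5: {5,6}
'b' @ 6: {1,2,7,8,9,10}  ✓accept
'a' @ 7: {1,2,9,11}  ✓accept
'c' @ 8: {3,4}
'b' @ 9: {5,6}
'b' @ 10: {1,2,7,8,9,10}  ✓accept
'c' @ 11: {1,2,3,4,9,11}  ✓accept
final: {1,2,3,4,9,11}; accept 1 in set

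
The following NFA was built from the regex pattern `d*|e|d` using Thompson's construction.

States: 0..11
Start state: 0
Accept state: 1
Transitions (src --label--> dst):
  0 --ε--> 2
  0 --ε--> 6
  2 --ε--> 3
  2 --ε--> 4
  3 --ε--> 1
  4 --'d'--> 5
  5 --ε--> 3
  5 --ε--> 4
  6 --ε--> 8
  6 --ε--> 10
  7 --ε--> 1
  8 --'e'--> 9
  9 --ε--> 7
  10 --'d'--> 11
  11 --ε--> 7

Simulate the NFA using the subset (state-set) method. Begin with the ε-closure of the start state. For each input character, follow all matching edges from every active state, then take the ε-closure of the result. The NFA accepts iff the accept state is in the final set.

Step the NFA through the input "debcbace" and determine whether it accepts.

S₀ = ε-closure({0}) = {0,1,2,3,4,6,8,10}
'd' @ 1: {1,3,4,5,7,11}  ✓accept
'e' @ 2: {}  — state set empty
rest 'bcbace' ignored (set empty)
final: {}; accept 1 not in set

Answer: REJECT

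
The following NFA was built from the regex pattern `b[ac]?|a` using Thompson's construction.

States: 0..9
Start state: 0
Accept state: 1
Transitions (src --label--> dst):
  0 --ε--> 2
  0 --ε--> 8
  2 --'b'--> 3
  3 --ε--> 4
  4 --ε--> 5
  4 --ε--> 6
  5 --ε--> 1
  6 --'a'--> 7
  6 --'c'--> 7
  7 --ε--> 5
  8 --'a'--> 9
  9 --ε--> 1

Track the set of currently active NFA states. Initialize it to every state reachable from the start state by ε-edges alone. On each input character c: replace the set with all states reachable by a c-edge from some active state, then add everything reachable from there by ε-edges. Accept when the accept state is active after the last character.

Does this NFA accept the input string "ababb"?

start: ε-closure({0}) = {0,2,8}
'a' @ 1: {1,9}  ✓accept
'b' @ 2: {}  — dead — no transitions
rest 'abb' ignored (set empty)
after full input: {}  (accept=1 not in)

Answer: REJECT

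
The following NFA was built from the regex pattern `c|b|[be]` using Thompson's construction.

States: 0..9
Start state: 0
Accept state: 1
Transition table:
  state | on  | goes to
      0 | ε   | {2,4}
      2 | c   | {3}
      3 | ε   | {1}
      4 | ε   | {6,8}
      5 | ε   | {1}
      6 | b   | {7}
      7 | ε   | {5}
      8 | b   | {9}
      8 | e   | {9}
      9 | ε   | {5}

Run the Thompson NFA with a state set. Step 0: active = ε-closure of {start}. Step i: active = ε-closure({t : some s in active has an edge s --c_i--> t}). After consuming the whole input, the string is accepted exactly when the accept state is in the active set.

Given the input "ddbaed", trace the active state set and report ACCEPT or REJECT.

initial (ε-close {0}): {0,2,4,6,8}
'd' @ 1: {}  — state set empty
rest 'dbaed' ignored (set empty)
end set {} — state 1 not in

Answer: REJECT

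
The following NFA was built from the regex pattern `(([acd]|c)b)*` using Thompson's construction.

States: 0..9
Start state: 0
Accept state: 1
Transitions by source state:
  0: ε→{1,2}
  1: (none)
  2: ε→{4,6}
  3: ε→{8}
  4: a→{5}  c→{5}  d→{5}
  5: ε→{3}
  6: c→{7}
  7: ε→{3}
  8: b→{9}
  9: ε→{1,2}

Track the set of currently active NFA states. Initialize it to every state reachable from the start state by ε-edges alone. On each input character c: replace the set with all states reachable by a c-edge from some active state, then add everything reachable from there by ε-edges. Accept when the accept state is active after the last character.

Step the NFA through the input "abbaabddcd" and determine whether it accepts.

S₀ = ε-closure({0}) = {0,1,2,4,6}
'a' @ 1: {3,5,8}
'b' @ 2: {1,2,4,6,9}  ✓accept
'b' @ 3: {}  — dead — no transitions
rest 'aabddcd' ignored (set empty)
final: {}; accept 1 not in set

Answer: REJECT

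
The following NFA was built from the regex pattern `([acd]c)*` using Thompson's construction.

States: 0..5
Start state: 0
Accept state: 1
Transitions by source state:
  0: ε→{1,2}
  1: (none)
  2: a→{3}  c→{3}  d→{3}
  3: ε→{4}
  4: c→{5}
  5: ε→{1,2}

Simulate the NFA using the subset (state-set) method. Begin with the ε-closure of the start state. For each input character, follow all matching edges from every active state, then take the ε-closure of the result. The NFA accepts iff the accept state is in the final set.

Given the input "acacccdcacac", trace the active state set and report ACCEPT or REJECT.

initial (ε-close {0}): {0,1,2}
'a' @ 1: {3,4}
'c' @ 2: {1,2,5}  (accept∈set)
'a' @ 3: {3,4}
'c' @ 4: {1,2,5}  (accept∈set)
'c' @ 5: {3,4}
'c' @ 6: {1,2,5}  (accept∈set)
'd' @ 7: {3,4}
'c' @ 8: {1,2,5}  (accept∈set)
'a' @ 9: {3,4}
'c' @ 10: {1,2,5}  (accept∈set)
'a' @ 11: {3,4}
'c' @ 12: {1,2,5}  (accept∈set)
final: {1,2,5}; accept 1 in set

Answer: ACCEPT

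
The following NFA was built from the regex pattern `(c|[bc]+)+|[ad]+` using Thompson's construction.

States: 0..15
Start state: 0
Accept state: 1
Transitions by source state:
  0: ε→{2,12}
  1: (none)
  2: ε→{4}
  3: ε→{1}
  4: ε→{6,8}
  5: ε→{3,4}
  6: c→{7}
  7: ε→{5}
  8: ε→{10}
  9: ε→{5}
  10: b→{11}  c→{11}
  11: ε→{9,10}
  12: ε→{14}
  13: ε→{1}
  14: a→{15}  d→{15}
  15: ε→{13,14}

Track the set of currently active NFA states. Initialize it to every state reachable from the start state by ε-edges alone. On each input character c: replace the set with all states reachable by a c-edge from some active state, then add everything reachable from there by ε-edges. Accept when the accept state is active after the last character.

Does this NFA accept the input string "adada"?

S₀ = ε-closure({0}) = {0,2,4,6,8,10,12,14}
'a' @ 1: {1,13,14,15}  [accepting]
'd' @ 2: {1,13,14,15}  [accepting]
'a' @ 3: {1,13,14,15}  [accepting]
'd' @ 4: {1,13,14,15}  [accepting]
'a' @ 5: {1,13,14,15}  [accepting]
end set {1,13,14,15} — state 1 in

Answer: ACCEPT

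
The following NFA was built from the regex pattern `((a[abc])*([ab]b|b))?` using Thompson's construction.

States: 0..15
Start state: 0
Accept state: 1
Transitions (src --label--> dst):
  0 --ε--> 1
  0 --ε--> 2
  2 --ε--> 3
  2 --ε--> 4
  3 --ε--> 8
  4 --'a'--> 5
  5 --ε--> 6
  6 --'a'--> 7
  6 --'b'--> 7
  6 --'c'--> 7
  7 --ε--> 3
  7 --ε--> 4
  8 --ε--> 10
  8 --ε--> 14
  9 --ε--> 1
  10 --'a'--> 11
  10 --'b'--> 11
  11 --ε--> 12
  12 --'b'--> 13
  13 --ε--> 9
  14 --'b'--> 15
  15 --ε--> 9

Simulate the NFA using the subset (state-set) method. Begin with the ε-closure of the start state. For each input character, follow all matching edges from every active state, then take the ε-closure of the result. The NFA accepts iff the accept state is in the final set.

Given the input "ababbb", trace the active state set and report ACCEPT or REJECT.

S₀ = ε-closure({0}) = {0,1,2,3,4,8,10,14}
'a' @ 1: {5,6,11,12}
'b' @ 2: {1,3,4,7,8,9,10,13,14}  ✓accept
'a' @ 3: {5,6,11,12}
'b' @ 4: {1,3,4,7,8,9,10,13,14}  ✓accept
'b' @ 5: {1,9,11,12,15}  ✓accept
'b' @ 6: {1,9,13}  ✓accept
end set {1,9,13} — state 1 in

Answer: ACCEPT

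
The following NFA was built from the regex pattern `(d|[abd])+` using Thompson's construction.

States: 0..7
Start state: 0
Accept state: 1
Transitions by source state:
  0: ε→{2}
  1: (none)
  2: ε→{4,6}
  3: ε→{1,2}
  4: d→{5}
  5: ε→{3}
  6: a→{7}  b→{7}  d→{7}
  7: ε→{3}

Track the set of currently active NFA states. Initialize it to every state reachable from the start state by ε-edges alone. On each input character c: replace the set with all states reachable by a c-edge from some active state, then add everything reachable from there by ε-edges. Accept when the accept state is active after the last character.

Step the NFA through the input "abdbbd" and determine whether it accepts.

start: ε-closure({0}) = {0,2,4,6}
'a' @ 1: {1,2,3,4,6,7}  (accept∈set)
'b' @ 2: {1,2,3,4,6,7}  (accept∈set)
'd' @ 3: {1,2,3,4,5,6,7}  (accept∈set)
'b' @ 4: {1,2,3,4,6,7}  (accept∈set)
'b' @ 5: {1,2,3,4,6,7}  (accept∈set)
'd' @ 6: {1,2,3,4,5,6,7}  (accept∈set)
end set {1,2,3,4,5,6,7} — state 1 in

Answer: ACCEPT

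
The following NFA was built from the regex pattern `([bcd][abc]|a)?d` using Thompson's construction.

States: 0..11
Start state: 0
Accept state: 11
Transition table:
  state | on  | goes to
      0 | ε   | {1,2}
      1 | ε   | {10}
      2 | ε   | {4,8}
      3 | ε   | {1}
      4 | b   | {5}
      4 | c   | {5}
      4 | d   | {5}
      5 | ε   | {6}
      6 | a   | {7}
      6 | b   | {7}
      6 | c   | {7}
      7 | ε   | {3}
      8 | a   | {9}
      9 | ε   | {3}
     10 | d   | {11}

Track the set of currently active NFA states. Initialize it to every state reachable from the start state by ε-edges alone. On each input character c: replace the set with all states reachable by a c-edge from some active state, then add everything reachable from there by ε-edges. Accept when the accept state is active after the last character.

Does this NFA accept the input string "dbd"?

Answer: ACCEPT

Derivation:
initial (ε-close {0}): {0,1,2,4,8,10}
'd' @ 1: {5,6,11}  [accepting]
'b' @ 2: {1,3,7,10}
'd' @ 3: {11}  [accepting]
end set {11} — state 11 in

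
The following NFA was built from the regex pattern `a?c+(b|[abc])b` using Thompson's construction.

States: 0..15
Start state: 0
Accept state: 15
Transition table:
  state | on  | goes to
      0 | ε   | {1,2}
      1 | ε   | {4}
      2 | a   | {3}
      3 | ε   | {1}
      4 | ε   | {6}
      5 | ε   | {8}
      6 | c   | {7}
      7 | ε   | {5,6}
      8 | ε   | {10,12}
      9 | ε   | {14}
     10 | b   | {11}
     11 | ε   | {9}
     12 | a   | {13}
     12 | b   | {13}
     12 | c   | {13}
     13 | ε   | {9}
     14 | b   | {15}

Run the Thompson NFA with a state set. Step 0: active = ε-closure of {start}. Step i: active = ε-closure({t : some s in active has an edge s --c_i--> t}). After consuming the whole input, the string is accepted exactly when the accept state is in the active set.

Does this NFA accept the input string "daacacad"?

S₀ = ε-closure({0}) = {0,1,2,4,6}
'd' @ 1: {}  — dead — no transitions
rest 'aacacad' ignored (set empty)
final: {}; accept 15 not in set

Answer: REJECT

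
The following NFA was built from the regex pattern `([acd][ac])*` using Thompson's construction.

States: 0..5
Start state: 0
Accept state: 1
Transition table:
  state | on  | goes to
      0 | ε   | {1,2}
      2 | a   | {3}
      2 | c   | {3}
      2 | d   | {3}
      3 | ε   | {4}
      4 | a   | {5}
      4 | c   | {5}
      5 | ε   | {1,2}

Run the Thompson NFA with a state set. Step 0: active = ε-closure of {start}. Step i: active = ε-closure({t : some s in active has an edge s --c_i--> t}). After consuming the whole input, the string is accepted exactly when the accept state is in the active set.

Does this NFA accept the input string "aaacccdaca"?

initial (ε-close {0}): {0,1,2}
'a' @ 1: {3,4}
'a' @ 2: {1,2,5}  (accept∈set)
'a' @ 3: {3,4}
'c' @ 4: {1,2,5}  (accept∈set)
'c' @ 5: {3,4}
'c' @ 6: {1,2,5}  (accept∈set)
'd' @ 7: {3,4}
'a' @ 8: {1,2,5}  (accept∈set)
'c' @ 9: {3,4}
'a' @ 10: {1,2,5}  (accept∈set)
final: {1,2,5}; accept 1 in set

Answer: ACCEPT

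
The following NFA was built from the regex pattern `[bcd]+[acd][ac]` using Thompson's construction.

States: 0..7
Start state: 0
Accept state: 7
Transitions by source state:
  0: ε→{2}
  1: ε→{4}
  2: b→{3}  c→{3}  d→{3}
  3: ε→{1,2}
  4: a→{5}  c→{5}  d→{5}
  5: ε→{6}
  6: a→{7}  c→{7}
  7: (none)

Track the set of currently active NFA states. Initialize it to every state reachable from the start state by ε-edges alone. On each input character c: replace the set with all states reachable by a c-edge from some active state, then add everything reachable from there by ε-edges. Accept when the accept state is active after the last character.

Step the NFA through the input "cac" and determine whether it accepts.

S₀ = ε-closure({0}) = {0,2}
'c' @ 1: {1,2,3,4}
'a' @ 2: {5,6}
'c' @ 3: {7}  (accept∈set)
end set {7} — state 7 in

Answer: ACCEPT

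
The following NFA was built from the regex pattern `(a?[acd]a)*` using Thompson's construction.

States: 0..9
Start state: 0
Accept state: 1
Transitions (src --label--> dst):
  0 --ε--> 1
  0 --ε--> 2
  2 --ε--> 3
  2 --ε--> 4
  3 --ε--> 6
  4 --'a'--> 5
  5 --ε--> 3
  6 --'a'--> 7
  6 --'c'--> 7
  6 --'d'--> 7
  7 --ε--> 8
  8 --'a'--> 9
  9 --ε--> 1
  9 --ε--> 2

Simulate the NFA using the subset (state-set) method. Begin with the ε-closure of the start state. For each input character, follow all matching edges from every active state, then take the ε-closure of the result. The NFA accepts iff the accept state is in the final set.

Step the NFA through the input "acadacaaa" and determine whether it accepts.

initial (ε-close {0}): {0,1,2,3,4,6}
'a' @ 1: {3,5,6,7,8}
'c' @ 2: {7,8}
'a' @ 3: {1,2,3,4,6,9}  (accept∈set)
'd' @ 4: {7,8}
'a' @ 5: {1,2,3,4,6,9}  (accept∈set)
'c' @ 6: {7,8}
'a' @ 7: {1,2,3,4,6,9}  (accept∈set)
'a' @ 8: {3,5,6,7,8}
'a' @ 9: {1,2,3,4,6,7,8,9}  (accept∈set)
end set {1,2,3,4,6,7,8,9} — state 1 in

Answer: ACCEPT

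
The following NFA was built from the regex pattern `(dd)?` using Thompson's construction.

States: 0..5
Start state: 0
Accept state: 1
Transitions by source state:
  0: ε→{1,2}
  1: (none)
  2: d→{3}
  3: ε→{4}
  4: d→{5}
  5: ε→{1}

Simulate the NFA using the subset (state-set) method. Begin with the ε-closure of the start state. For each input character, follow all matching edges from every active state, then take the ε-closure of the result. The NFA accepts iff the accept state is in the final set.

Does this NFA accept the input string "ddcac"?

S₀ = ε-closure({0}) = {0,1,2}
'd' @ 1: {3,4}
'd' @ 2: {1,5}  [accepting]
'c' @ 3: {}  — state set empty
rest 'ac' ignored (set empty)
end set {} — state 1 not in

Answer: REJECT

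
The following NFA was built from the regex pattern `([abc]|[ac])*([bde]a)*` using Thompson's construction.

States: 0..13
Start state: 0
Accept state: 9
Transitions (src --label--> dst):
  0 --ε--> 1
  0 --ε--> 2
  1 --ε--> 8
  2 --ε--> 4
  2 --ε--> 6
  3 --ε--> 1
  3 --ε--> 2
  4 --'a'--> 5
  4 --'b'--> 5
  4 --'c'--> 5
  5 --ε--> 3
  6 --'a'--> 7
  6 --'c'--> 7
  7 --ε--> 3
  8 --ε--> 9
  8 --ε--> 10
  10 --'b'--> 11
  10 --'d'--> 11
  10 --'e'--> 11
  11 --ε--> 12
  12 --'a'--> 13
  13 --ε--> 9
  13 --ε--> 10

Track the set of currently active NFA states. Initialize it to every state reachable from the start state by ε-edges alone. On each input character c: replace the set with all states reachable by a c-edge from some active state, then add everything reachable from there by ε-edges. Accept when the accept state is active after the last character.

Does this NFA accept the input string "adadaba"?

Answer: ACCEPT

Trace:
S₀ = ε-closure({0}) = {0,1,2,4,6,8,9,10}
'a' @ 1: {1,2,3,4,5,6,7,8,9,10}  (accept∈set)
'd' @ 2: {11,12}
'a' @ 3: {9,10,13}  (accept∈set)
'd' @ 4: {11,12}
'a' @ 5: {9,10,13}  (accept∈set)
'b' @ 6: {11,12}
'a' @ 7: {9,10,13}  (accept∈set)
end set {9,10,13} — state 9 in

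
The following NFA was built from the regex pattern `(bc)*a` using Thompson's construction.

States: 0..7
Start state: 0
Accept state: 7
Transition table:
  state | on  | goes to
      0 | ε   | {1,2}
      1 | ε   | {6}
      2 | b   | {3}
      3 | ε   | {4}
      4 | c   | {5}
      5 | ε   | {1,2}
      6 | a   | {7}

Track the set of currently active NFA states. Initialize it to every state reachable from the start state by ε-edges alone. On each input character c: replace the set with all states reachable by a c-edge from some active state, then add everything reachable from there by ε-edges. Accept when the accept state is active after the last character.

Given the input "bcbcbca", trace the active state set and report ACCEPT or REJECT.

Answer: ACCEPT

Trace:
S₀ = ε-closure({0}) = {0,1,2,6}
'b' @ 1: {3,4}
'c' @ 2: {1,2,5,6}
'b' @ 3: {3,4}
'c' @ 4: {1,2,5,6}
'b' @ 5: {3,4}
'c' @ 6: {1,2,5,6}
'a' @ 7: {7}  ✓accept
end set {7} — state 7 in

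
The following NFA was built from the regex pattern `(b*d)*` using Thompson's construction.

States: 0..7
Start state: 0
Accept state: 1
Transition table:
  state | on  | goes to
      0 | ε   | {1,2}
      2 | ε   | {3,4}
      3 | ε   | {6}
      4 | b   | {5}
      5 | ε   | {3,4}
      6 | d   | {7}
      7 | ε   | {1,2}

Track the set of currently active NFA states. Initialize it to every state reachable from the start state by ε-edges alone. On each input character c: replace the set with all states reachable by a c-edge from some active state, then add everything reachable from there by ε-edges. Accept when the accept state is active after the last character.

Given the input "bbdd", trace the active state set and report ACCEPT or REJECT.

Answer: ACCEPT

Derivation:
initial (ε-close {0}): {0,1,2,3,4,6}
'b' @ 1: {3,4,5,6}
'b' @ 2: {3,4,5,6}
'd' @ 3: {1,2,3,4,6,7}  (accept∈set)
'd' @ 4: {1,2,3,4,6,7}  (accept∈set)
end set {1,2,3,4,6,7} — state 1 in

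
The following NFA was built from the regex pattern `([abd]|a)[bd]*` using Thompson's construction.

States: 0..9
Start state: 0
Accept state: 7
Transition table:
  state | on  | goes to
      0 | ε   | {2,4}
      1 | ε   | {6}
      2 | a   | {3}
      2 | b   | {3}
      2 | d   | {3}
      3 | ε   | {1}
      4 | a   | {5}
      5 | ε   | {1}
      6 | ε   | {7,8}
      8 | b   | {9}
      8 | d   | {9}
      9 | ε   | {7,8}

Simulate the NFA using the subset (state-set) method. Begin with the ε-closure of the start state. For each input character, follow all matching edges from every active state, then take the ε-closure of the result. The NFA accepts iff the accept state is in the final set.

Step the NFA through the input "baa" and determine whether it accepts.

initial (ε-close {0}): {0,2,4}
'b' @ 1: {1,3,6,7,8}  ✓accept
'a' @ 2: {}  — dead — no transitions
rest 'a' ignored (set empty)
after full input: {}  (accept=7 not in)

Answer: REJECT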